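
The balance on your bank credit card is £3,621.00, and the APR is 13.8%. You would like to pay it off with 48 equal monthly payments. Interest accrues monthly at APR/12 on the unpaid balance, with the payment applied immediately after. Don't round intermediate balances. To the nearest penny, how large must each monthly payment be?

£98.59

Monthly rate r = 13.8%/12 = 1.15% = 0.0115.
Level-payment amortization: P = B₀·r / (1 − (1+r)^(−n)) = 3621.00·0.0115 / (1 − 1.0115^(−48)).
Denominator 1 − (1+r)^(−48) = 0.422386388.
P = 41.6415 / 0.422386388 ≈ 98.59.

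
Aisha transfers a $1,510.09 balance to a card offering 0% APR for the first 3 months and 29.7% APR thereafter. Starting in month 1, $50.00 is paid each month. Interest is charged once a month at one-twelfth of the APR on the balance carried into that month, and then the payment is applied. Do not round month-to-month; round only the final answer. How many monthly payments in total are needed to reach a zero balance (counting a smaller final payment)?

49 payments

Promo months 1–3 at r₀ = 0%/12 = 0; months 4+ at r₁ = 29.7%/12 = 0.02475.
After month 3 (no interest yet): B = $1,510.09 − 3·$50.00 = $1,360.09.
Then at r₁ with $50.00/mo: n₂ = −ln(1 − r₁·B/P)/ln(1+r₁) ≈ 45.75 → 46 more payments.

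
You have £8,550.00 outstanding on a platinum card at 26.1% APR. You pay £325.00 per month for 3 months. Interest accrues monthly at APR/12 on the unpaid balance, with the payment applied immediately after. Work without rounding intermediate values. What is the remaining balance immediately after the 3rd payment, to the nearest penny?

£8,123.75

Monthly rate r = 26.1%/12 = 2.175% = 0.02175.
Each month: B ← B·(1+r) − £325.00.
Month 1: interest £185.96; balance after payment £8,410.96.
Month 2: interest £182.94; balance after payment £8,268.90.
Month 3: interest £179.85; balance after payment £8,123.75.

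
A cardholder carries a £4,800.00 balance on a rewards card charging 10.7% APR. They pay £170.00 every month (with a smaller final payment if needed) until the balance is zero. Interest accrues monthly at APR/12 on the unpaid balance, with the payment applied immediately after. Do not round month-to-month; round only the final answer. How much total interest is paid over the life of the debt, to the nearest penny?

Monthly rate r = 10.7%/12 = 0.891667% = 0.00891667.
Payoff takes n = ⌈−ln(1 − rB₀/P)/ln(1+r)⌉ = ⌈32.672⌉ = 33 payments; the last is £114.48.
Total paid = 32·£170.00 + £114.48 = £5,554.48.
Total interest = total paid − principal = £5,554.48 − £4,800.00 = £754.48.

£754.48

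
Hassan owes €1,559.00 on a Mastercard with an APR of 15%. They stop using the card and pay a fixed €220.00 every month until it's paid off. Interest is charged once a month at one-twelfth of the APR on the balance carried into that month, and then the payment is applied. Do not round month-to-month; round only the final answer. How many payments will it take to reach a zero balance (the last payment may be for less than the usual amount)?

8 months

Monthly rate r = 15%/12 = 1.25% = 0.0125.
Recurrence: B ← B·(1+r) − €220.00.
Month 1: interest €19.49; balance after payment €1,358.49.
Month 2: interest €16.98; balance after payment €1,155.47.
Closed form: n = −ln(1 − rB₀/P)/ln(1+r) = −ln(0.91142)/ln(1.0125) ≈ 7.466, so the balance reaches zero during payment 8.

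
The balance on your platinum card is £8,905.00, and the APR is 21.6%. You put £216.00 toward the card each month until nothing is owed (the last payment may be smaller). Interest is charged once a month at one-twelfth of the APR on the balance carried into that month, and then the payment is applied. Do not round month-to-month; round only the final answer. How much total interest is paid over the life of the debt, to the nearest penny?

£7,502.42

Monthly rate r = 21.6%/12 = 1.8% = 0.018.
Payoff takes n = ⌈−ln(1 − rB₀/P)/ln(1+r)⌉ = ⌈75.960⌉ = 76 payments; the last is £207.42.
Total paid = 75·£216.00 + £207.42 = £16,407.42.
Total interest = total paid − principal = £16,407.42 − £8,905.00 = £7,502.42.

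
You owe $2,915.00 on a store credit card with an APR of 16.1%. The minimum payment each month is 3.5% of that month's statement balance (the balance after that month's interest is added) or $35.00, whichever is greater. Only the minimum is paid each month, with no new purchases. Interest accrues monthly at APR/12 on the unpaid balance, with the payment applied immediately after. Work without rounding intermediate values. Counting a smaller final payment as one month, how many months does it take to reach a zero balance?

Monthly rate r = 16.1%/12 = 1.34167% = 0.0134167.
While 3.5% of the post-interest balance exceeds $35.00, each month B ← (B·(1+r))·(1 − 0.035), i.e. B shrinks by the factor (1+r)·0.965 = 0.97795.
This holds for months 1–49. Entering month 50 the balance is $977.44; 3.5% of the post-interest balance is now below $35.00, so the flat $35.00 minimum applies from here.
From month 50 a fixed $35.00 at rate r clears $977.44 in 36 more payments. Total: 49 + 36 = 85 months.

85 months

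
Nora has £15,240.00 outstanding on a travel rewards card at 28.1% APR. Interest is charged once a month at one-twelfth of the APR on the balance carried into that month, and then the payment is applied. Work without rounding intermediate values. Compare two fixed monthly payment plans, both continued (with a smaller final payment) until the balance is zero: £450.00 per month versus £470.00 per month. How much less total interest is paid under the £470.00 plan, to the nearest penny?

Monthly rate r = 28.1%/12 = 2.34167% = 0.0234167.
At £450.00/mo: n = ⌈−ln(1 − rB₀/P)/ln(1+r)⌉ = 69 payments (last £25.07); total interest = total paid − £15,240.00 = £15,385.07.
At £470.00/mo: 62 payments (last £250.02); total interest £13,680.02.
Interest saved = £15,385.07 − £13,680.02 = £1,705.05.

£1,705.05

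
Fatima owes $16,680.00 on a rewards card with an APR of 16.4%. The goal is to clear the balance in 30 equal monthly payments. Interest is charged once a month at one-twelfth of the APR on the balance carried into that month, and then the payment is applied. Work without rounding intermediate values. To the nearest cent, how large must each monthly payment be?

Monthly rate r = 16.4%/12 = 1.36667% = 0.0136667.
Level-payment amortization: P = B₀·r / (1 − (1+r)^(−n)) = 16680.00·0.0136667 / (1 − 1.01367^(−30)).
Denominator 1 − (1+r)^(−30) = 0.334504632.
P = 227.96 / 0.334504632 ≈ 681.49.

$681.49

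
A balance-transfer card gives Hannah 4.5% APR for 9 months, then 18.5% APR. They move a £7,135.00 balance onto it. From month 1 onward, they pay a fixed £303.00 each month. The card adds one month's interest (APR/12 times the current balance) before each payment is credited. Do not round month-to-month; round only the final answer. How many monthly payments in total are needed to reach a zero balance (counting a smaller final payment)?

Promo months 1–9 at r₀ = 4.5%/12 = 0.00375; months 10+ at r₁ = 18.5%/12 = 0.0154167.
After month 9: iterate B ← B·(1+r₀) − £303.00 for 9 months → £4,611.19.
Then at r₁ with £303.00/mo: n₂ = −ln(1 − r₁·B/P)/ln(1+r₁) ≈ 17.48 → 18 more payments.

27 payments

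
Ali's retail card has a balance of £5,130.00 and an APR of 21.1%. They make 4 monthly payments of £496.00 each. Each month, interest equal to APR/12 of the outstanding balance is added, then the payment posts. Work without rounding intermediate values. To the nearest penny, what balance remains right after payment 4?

£3,463.49

Monthly rate r = 21.1%/12 = 1.75833% = 0.0175833.
Each month: B ← B·(1+r) − £496.00.
Month 1: interest £90.20; balance after payment £4,724.20.
Month 2: interest £83.07; balance after payment £4,311.27.
Month 3: interest £75.81; balance after payment £3,891.08.
Month 4: interest £68.42; balance after payment £3,463.49.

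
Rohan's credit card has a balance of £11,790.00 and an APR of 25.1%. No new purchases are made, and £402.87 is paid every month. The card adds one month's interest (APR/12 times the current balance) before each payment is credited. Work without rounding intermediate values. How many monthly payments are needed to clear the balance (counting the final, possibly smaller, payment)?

Monthly rate r = 25.1%/12 = 2.09167% = 0.0209167.
Recurrence: B ← B·(1+r) − £402.87.
Month 1: interest £246.61; balance after payment £11,633.74.
Month 2: interest £243.34; balance after payment £11,474.21.
Closed form: n = −ln(1 − rB₀/P)/ln(1+r) = −ln(0.38787)/ln(1.02092) ≈ 45.750, so the balance reaches zero during payment 46.

46 months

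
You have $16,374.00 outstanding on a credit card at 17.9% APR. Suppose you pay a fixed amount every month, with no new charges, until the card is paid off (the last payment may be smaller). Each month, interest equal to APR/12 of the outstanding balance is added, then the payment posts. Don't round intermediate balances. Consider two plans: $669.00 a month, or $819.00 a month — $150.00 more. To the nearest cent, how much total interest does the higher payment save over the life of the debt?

Monthly rate r = 17.9%/12 = 1.49167% = 0.0149167.
At $669.00/mo: n = ⌈−ln(1 − rB₀/P)/ln(1+r)⌉ = 31 payments (last $456.41); total interest = total paid − $16,374.00 = $4,152.41.
At $819.00/mo: 24 payments (last $752.25); total interest $3,215.25.
Interest saved = $4,152.41 − $3,215.25 = $937.16.

$937.16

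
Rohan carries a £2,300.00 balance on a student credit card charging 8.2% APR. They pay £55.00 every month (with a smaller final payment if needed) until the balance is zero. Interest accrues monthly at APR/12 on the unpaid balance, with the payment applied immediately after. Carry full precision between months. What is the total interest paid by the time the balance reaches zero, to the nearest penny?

Monthly rate r = 8.2%/12 = 0.683333% = 0.00683333.
Payoff takes n = ⌈−ln(1 − rB₀/P)/ln(1+r)⌉ = ⌈49.417⌉ = 50 payments; the last is £22.97.
Total paid = 49·£55.00 + £22.97 = £2,717.97.
Total interest = total paid − principal = £2,717.97 − £2,300.00 = £417.97.

£417.97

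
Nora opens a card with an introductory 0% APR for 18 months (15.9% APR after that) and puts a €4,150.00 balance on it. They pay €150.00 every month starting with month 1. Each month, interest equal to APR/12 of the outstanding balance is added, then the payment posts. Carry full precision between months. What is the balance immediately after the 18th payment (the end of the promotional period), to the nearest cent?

Promo months 1–18 at r₀ = 0%/12 = 0; months 19+ at r₁ = 15.9%/12 = 0.01325.
After month 18 (no interest yet): B = €4,150.00 − 18·€150.00 = €1,450.00.

€1,450.00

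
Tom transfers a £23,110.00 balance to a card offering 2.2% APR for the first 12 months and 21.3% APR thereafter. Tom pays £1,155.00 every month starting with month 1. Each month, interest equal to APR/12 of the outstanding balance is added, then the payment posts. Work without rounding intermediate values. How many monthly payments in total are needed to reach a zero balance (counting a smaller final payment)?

Promo months 1–12 at r₀ = 2.2%/12 = 0.00183333; months 13+ at r₁ = 21.3%/12 = 0.01775.
After month 12: iterate B ← B·(1+r₀) − £1,155.00 for 12 months → £9,622.97.
Then at r₁ with £1,155.00/mo: n₂ = −ln(1 − r₁·B/P)/ln(1+r₁) ≈ 9.10 → 10 more payments.

22 payments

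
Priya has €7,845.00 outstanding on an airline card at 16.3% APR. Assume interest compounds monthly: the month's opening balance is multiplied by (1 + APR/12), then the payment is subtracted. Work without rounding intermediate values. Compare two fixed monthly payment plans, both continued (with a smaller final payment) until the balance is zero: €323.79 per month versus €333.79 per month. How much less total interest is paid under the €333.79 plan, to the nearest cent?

€65.07

Monthly rate r = 16.3%/12 = 1.35833% = 0.0135833.
At €323.79/mo: n = ⌈−ln(1 − rB₀/P)/ln(1+r)⌉ = 30 payments (last €189.62); total interest = total paid − €7,845.00 = €1,734.53.
At €333.79/mo: 29 payments (last €168.34); total interest €1,669.46.
Interest saved = €1,734.53 − €1,669.46 = €65.07.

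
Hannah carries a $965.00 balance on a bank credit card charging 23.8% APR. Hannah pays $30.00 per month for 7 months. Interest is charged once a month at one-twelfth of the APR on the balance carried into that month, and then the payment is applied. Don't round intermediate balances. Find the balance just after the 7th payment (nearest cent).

$884.30

Monthly rate r = 23.8%/12 = 1.98333% = 0.0198333.
Each month: B ← B·(1+r) − $30.00.
Month 1: interest $19.14; balance after payment $954.14.
Month 2: interest $18.92; balance after payment $943.06.
Month 3: interest $18.70; balance after payment $931.77.
Month 4: interest $18.48; balance after payment $920.25.
Month 5: interest $18.25; balance after payment $908.50.
Month 6: interest $18.02; balance after payment $896.52.
Month 7: interest $17.78; balance after payment $884.30.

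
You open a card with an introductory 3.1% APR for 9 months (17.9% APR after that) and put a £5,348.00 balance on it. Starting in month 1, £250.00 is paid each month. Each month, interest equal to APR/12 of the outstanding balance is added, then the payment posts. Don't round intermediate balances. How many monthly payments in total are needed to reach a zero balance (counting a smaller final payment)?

Promo months 1–9 at r₀ = 3.1%/12 = 0.00258333; months 10+ at r₁ = 17.9%/12 = 0.0149167.
After month 9: iterate B ← B·(1+r₀) − £250.00 for 9 months → £3,200.24.
Then at r₁ with £250.00/mo: n₂ = −ln(1 − r₁·B/P)/ln(1+r₁) ≈ 14.31 → 15 more payments.

24 payments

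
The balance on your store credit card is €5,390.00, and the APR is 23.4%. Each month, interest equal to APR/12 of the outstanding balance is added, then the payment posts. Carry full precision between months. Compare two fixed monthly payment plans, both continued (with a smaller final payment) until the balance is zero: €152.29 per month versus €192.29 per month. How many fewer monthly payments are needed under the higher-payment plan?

Monthly rate r = 23.4%/12 = 1.95% = 0.0195.
At €152.29/mo: n = ⌈−ln(1 − rB₀/P)/ln(1+r)⌉ = 61 payments (last €102.62); total interest = total paid − €5,390.00 = €3,850.02.
At €192.29/mo: 41 payments (last €184.08); total interest €2,485.68.
Payments saved = 61 − 41 = 20.

20 fewer payments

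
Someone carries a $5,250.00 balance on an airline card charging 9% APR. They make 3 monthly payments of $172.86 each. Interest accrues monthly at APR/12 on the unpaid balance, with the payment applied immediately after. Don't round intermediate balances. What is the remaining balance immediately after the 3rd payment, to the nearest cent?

Monthly rate r = 9%/12 = 0.75% = 0.0075.
Each month: B ← B·(1+r) − $172.86.
Month 1: interest $39.38; balance after payment $5,116.52.
Month 2: interest $38.37; balance after payment $4,982.03.
Month 3: interest $37.37; balance after payment $4,846.53.

$4,846.53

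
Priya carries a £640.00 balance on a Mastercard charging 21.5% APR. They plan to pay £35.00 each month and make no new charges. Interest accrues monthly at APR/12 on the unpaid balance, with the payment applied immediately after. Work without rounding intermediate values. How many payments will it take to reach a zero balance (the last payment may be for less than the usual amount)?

23 payments

Monthly rate r = 21.5%/12 = 1.79167% = 0.0179167.
Recurrence: B ← B·(1+r) − £35.00.
Month 1: interest £11.47; balance after payment £616.47.
Month 2: interest £11.05; balance after payment £592.51.
Closed form: n = −ln(1 − rB₀/P)/ln(1+r) = −ln(0.67238)/ln(1.01792) ≈ 22.352, so the balance reaches zero during payment 23.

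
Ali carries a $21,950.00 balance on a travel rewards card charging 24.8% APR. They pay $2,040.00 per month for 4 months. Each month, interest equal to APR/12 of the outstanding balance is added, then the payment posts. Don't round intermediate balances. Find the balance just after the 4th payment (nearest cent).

$15,405.10

Monthly rate r = 24.8%/12 = 2.06667% = 0.0206667.
Each month: B ← B·(1+r) − $2,040.00.
Month 1: interest $453.63; balance after payment $20,363.63.
Month 2: interest $420.85; balance after payment $18,744.48.
Month 3: interest $387.39; balance after payment $17,091.87.
Month 4: interest $353.23; balance after payment $15,405.10.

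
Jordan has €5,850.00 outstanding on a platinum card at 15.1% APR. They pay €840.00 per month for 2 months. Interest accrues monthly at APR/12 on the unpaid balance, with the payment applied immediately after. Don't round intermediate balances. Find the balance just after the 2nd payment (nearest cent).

Monthly rate r = 15.1%/12 = 1.25833% = 0.0125833.
Each month: B ← B·(1+r) − €840.00.
Month 1: interest €73.61; balance after payment €5,083.61.
Month 2: interest €63.97; balance after payment €4,307.58.

€4,307.58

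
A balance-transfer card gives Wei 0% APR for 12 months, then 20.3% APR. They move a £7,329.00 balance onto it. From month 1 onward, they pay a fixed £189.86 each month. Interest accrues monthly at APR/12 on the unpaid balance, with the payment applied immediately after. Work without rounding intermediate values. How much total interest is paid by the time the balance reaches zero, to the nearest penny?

£1,716.35

Promo months 1–12 at r₀ = 0%/12 = 0; months 13+ at r₁ = 20.3%/12 = 0.0169167.
After month 12 (no interest yet): B = £7,329.00 − 12·£189.86 = £5,050.68.
Then at r₁ with £189.86/mo: n₂ = −ln(1 − r₁·B/P)/ln(1+r₁) ≈ 35.64 → 36 more payments.
Total paid = 47·£189.86 + £121.93 = £9,045.35; interest = £9,045.35 − £7,329.00 = £1,716.35.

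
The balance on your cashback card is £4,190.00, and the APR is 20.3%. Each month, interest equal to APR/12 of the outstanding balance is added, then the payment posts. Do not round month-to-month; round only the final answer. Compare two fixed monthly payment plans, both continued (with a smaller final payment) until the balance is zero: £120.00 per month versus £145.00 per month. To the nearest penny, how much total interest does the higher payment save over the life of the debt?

£589.47

Monthly rate r = 20.3%/12 = 1.69167% = 0.0169167.
At £120.00/mo: n = ⌈−ln(1 − rB₀/P)/ln(1+r)⌉ = 54 payments (last £29.93); total interest = total paid − £4,190.00 = £2,199.93.
At £145.00/mo: 41 payments (last £0.46); total interest £1,610.46.
Interest saved = £2,199.93 − £1,610.46 = £589.47.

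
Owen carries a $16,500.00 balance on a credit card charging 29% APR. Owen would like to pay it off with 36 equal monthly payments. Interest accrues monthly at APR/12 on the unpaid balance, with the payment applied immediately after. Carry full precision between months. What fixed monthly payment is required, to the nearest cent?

$691.44

Monthly rate r = 29%/12 = 2.41667% = 0.0241667.
Level-payment amortization: P = B₀·r / (1 − (1+r)^(−n)) = 16500.00·0.0241667 / (1 − 1.02417^(−36)).
Denominator 1 − (1+r)^(−36) = 0.576691417.
P = 398.75 / 0.576691417 ≈ 691.44.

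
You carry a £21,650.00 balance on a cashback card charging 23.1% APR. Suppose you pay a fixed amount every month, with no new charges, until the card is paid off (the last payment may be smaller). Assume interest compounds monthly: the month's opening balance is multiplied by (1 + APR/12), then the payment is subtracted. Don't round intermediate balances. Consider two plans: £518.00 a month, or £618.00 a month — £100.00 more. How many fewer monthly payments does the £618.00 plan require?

27 fewer payments

Monthly rate r = 23.1%/12 = 1.925% = 0.01925.
At £518.00/mo: n = ⌈−ln(1 − rB₀/P)/ln(1+r)⌉ = 86 payments (last £321.89); total interest = total paid − £21,650.00 = £22,701.89.
At £618.00/mo: 59 payments (last £523.02); total interest £14,717.02.
Payments saved = 86 − 59 = 27.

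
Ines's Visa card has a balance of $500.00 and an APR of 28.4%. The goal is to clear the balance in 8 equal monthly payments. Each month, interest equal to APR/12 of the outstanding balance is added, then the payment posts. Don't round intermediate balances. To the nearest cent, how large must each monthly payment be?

Monthly rate r = 28.4%/12 = 2.36667% = 0.0236667.
Level-payment amortization: P = B₀·r / (1 − (1+r)^(−n)) = 500.00·0.0236667 / (1 − 1.02367^(−8)).
Denominator 1 − (1+r)^(−8) = 0.170662112.
P = 11.8333 / 0.170662112 ≈ 69.34.

$69.34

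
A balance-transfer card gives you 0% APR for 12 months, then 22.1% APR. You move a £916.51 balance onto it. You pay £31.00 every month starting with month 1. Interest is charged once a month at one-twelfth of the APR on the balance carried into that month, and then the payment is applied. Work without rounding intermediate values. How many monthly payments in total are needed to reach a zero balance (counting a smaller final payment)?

34 payments

Promo months 1–12 at r₀ = 0%/12 = 0; months 13+ at r₁ = 22.1%/12 = 0.0184167.
After month 12 (no interest yet): B = £916.51 − 12·£31.00 = £544.51.
Then at r₁ with £31.00/mo: n₂ = −ln(1 − r₁·B/P)/ln(1+r₁) ≈ 21.41 → 22 more payments.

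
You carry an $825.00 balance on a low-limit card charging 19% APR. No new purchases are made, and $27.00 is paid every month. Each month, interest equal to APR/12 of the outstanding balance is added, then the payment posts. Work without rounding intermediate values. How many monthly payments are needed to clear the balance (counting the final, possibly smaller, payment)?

43 months

Monthly rate r = 19%/12 = 1.58333% = 0.0158333.
Recurrence: B ← B·(1+r) − $27.00.
Month 1: interest $13.06; balance after payment $811.06.
Month 2: interest $12.84; balance after payment $796.90.
Closed form: n = −ln(1 − rB₀/P)/ln(1+r) = −ln(0.5162)/ln(1.01583) ≈ 42.093, so the balance reaches zero during payment 43.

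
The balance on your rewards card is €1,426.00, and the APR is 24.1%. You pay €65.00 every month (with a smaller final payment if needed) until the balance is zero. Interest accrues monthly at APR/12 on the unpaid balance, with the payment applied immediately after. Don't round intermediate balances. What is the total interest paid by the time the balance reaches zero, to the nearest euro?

Monthly rate r = 24.1%/12 = 2.00833% = 0.0200833.
Payoff takes n = ⌈−ln(1 − rB₀/P)/ln(1+r)⌉ = ⌈29.213⌉ = 30 payments; the last is €13.97.
Total paid = 29·€65.00 + €13.97 = €1,898.97.
Total interest = total paid − principal = €1,898.97 − €1,426.00 = €472.97.

€473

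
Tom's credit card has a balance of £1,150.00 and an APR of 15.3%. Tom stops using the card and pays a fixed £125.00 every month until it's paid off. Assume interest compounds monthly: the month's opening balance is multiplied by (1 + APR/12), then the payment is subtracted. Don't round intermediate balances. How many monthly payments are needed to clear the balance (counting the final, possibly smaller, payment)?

Monthly rate r = 15.3%/12 = 1.275% = 0.01275.
Recurrence: B ← B·(1+r) − £125.00.
Month 1: interest £14.66; balance after payment £1,039.66.
Month 2: interest £13.26; balance after payment £927.92.
Closed form: n = −ln(1 − rB₀/P)/ln(1+r) = −ln(0.8827)/ln(1.01275) ≈ 9.848, so the balance reaches zero during payment 10.

10 payments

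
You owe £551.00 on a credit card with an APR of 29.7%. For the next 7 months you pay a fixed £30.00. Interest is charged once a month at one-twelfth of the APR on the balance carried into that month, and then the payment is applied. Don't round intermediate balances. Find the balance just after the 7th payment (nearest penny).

Monthly rate r = 29.7%/12 = 2.475% = 0.02475.
Each month: B ← B·(1+r) − £30.00.
Month 1: interest £13.64; balance after payment £534.64.
Month 2: interest £13.23; balance after payment £517.87.
Month 3: interest £12.82; balance after payment £500.69.
Month 4: interest £12.39; balance after payment £483.08.
Month 5: interest £11.96; balance after payment £465.03.
Month 6: interest £11.51; balance after payment £446.54.
Month 7: interest £11.05; balance after payment £427.60.

£427.60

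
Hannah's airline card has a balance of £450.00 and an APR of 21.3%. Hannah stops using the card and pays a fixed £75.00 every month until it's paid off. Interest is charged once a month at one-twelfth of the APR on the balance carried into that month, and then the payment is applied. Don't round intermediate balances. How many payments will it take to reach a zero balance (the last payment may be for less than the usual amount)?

Monthly rate r = 21.3%/12 = 1.775% = 0.01775.
Recurrence: B ← B·(1+r) − £75.00.
Month 1: interest £7.99; balance after payment £382.99.
Month 2: interest £6.80; balance after payment £314.79.
Closed form: n = −ln(1 − rB₀/P)/ln(1+r) = −ln(0.8935)/ln(1.01775) ≈ 6.400, so the balance reaches zero during payment 7.

7 payments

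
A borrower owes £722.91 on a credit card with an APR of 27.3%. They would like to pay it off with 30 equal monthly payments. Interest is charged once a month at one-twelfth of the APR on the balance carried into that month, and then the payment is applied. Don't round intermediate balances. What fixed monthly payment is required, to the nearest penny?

Monthly rate r = 27.3%/12 = 2.275% = 0.02275.
Level-payment amortization: P = B₀·r / (1 − (1+r)^(−n)) = 722.91·0.02275 / (1 − 1.02275^(−30)).
Denominator 1 − (1+r)^(−30) = 0.490768389.
P = 16.4462 / 0.490768389 ≈ 33.51.

£33.51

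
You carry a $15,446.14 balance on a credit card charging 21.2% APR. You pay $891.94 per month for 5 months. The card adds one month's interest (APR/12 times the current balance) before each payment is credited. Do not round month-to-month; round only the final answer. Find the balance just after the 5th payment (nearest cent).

$12,239.53

Monthly rate r = 21.2%/12 = 1.76667% = 0.0176667.
Each month: B ← B·(1+r) − $891.94.
Month 1: interest $272.88; balance after payment $14,827.08.
Month 2: interest $261.95; balance after payment $14,197.09.
Month 3: interest $250.82; balance after payment $13,555.96.
Month 4: interest $239.49; balance after payment $12,903.51.
Month 5: interest $227.96; balance after payment $12,239.53.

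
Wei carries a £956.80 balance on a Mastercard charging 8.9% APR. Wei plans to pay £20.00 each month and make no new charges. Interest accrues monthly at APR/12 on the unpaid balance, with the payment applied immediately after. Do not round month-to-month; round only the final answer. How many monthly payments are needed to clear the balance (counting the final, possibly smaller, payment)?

Monthly rate r = 8.9%/12 = 0.741667% = 0.00741667.
Recurrence: B ← B·(1+r) − £20.00.
Month 1: interest £7.10; balance after payment £943.90.
Month 2: interest £7.00; balance after payment £930.90.
Closed form: n = −ln(1 − rB₀/P)/ln(1+r) = −ln(0.64519)/ln(1.00742) ≈ 59.304, so the balance reaches zero during payment 60.

60 months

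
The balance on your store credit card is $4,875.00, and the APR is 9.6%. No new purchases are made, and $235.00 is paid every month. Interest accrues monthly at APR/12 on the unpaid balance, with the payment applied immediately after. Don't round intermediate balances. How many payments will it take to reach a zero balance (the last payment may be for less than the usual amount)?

23 payments

Monthly rate r = 9.6%/12 = 0.8% = 0.008.
Recurrence: B ← B·(1+r) − $235.00.
Month 1: interest $39.00; balance after payment $4,679.00.
Month 2: interest $37.43; balance after payment $4,481.43.
Closed form: n = −ln(1 − rB₀/P)/ln(1+r) = −ln(0.83404)/ln(1.008) ≈ 22.774, so the balance reaches zero during payment 23.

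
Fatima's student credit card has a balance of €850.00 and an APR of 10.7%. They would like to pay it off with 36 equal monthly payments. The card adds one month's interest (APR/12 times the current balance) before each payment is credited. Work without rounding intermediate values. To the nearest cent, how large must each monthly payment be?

€27.71

Monthly rate r = 10.7%/12 = 0.891667% = 0.00891667.
Level-payment amortization: P = B₀·r / (1 − (1+r)^(−n)) = 850.00·0.00891667 / (1 − 1.00892^(−36)).
Denominator 1 − (1+r)^(−36) = 0.273543974.
P = 7.57917 / 0.273543974 ≈ 27.71.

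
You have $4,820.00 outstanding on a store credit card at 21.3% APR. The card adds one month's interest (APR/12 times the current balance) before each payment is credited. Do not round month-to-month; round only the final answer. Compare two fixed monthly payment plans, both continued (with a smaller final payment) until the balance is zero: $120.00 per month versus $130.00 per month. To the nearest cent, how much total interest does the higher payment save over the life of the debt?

$582.56

Monthly rate r = 21.3%/12 = 1.775% = 0.01775.
At $120.00/mo: n = ⌈−ln(1 − rB₀/P)/ln(1+r)⌉ = 71 payments (last $112.78); total interest = total paid − $4,820.00 = $3,692.78.
At $130.00/mo: 62 payments (last $0.22); total interest $3,110.22.
Interest saved = $3,692.78 − $3,110.22 = $582.56.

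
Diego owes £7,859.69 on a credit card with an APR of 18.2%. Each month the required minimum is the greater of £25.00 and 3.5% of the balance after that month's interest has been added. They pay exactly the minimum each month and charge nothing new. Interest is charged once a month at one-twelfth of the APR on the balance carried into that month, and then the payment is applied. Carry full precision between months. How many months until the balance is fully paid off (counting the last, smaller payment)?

Monthly rate r = 18.2%/12 = 1.51667% = 0.0151667.
While 3.5% of the post-interest balance exceeds £25.00, each month B ← (B·(1+r))·(1 − 0.035), i.e. B shrinks by the factor (1+r)·0.965 = 0.97964.
This holds for months 1–118. Entering month 119 the balance is £693.48; 3.5% of the post-interest balance is now below £25.00, so the flat £25.00 minimum applies from here.
From month 119 a fixed £25.00 at rate r clears £693.48 in 37 more payments. Total: 118 + 37 = 155 months.

155 months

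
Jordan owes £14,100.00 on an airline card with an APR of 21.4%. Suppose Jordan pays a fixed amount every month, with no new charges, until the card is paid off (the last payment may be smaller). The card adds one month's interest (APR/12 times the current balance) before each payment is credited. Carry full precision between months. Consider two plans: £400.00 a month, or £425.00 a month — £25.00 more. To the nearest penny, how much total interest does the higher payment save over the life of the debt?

£880.55

Monthly rate r = 21.4%/12 = 1.78333% = 0.0178333.
At £400.00/mo: n = ⌈−ln(1 − rB₀/P)/ln(1+r)⌉ = 57 payments (last £15.44); total interest = total paid − £14,100.00 = £8,315.44.
At £425.00/mo: 51 payments (last £284.89); total interest £7,434.89.
Interest saved = £8,315.44 − £7,434.89 = £880.55.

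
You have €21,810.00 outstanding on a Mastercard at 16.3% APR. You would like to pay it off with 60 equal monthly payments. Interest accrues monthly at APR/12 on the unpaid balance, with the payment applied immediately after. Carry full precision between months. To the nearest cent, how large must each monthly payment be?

Monthly rate r = 16.3%/12 = 1.35833% = 0.0135833.
Level-payment amortization: P = B₀·r / (1 − (1+r)^(−n)) = 21810.00·0.0135833 / (1 − 1.01358^(−60)).
Denominator 1 − (1+r)^(−60) = 0.554925863.
P = 296.252 / 0.554925863 ≈ 533.86.

€533.86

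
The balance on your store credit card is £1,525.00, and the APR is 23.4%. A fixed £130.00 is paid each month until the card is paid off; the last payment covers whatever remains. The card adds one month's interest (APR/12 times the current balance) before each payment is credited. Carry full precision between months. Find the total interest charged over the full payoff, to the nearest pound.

£224

Monthly rate r = 23.4%/12 = 1.95% = 0.0195.
Payoff takes n = ⌈−ln(1 − rB₀/P)/ln(1+r)⌉ = ⌈13.450⌉ = 14 payments; the last is £58.76.
Total paid = 13·£130.00 + £58.76 = £1,748.76.
Total interest = total paid − principal = £1,748.76 − £1,525.00 = £223.76.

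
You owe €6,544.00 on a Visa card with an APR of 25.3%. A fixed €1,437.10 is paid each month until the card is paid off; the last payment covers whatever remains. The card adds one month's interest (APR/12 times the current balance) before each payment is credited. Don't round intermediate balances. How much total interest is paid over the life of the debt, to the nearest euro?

Monthly rate r = 25.3%/12 = 2.10833% = 0.0210833.
Payoff takes n = ⌈−ln(1 − rB₀/P)/ln(1+r)⌉ = ⌈4.838⌉ = 5 payments; the last is €1,205.71.
Total paid = 4·€1,437.10 + €1,205.71 = €6,954.11.
Total interest = total paid − principal = €6,954.11 − €6,544.00 = €410.11.

€410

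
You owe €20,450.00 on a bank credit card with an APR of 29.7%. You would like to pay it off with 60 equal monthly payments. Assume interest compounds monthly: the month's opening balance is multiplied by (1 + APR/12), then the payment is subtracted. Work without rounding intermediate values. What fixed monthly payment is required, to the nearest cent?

€657.86

Monthly rate r = 29.7%/12 = 2.475% = 0.02475.
Level-payment amortization: P = B₀·r / (1 − (1+r)^(−n)) = 20450.00·0.02475 / (1 − 1.02475^(−60)).
Denominator 1 − (1+r)^(−60) = 0.769365443.
P = 506.137 / 0.769365443 ≈ 657.86.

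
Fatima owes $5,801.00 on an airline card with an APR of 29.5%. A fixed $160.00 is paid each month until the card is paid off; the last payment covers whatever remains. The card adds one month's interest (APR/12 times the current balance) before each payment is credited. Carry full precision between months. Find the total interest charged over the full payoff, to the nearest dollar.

$8,820

Monthly rate r = 29.5%/12 = 2.45833% = 0.0245833.
Payoff takes n = ⌈−ln(1 − rB₀/P)/ln(1+r)⌉ = ⌈91.376⌉ = 92 payments; the last is $60.61.
Total paid = 91·$160.00 + $60.61 = $14,620.61.
Total interest = total paid − principal = $14,620.61 − $5,801.00 = $8,819.61.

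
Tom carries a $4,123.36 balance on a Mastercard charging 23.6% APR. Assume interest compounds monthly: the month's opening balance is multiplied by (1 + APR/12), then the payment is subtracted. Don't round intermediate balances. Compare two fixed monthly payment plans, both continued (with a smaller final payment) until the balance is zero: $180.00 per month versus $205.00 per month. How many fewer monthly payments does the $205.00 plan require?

Monthly rate r = 23.6%/12 = 1.96667% = 0.0196667.
At $180.00/mo: n = ⌈−ln(1 − rB₀/P)/ln(1+r)⌉ = 31 payments (last $134.35); total interest = total paid − $4,123.36 = $1,410.99.
At $205.00/mo: 26 payments (last $174.79); total interest $1,176.43.
Payments saved = 31 − 26 = 5.

5 fewer payments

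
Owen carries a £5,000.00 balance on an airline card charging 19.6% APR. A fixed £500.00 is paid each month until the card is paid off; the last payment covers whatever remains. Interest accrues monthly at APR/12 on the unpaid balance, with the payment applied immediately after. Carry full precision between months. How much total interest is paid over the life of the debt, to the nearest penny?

Monthly rate r = 19.6%/12 = 1.63333% = 0.0163333.
Payoff takes n = ⌈−ln(1 − rB₀/P)/ln(1+r)⌉ = ⌈11.007⌉ = 12 payments; the last is £3.56.
Total paid = 11·£500.00 + £3.56 = £5,503.56.
Total interest = total paid − principal = £5,503.56 − £5,000.00 = £503.56.

£503.56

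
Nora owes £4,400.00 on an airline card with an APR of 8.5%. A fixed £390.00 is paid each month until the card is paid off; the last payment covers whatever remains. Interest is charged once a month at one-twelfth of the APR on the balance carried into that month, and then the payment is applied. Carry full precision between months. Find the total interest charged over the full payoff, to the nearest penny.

Monthly rate r = 8.5%/12 = 0.708333% = 0.00708333.
Payoff takes n = ⌈−ln(1 − rB₀/P)/ln(1+r)⌉ = ⌈11.800⌉ = 12 payments; the last is £312.22.
Total paid = 11·£390.00 + £312.22 = £4,602.22.
Total interest = total paid − principal = £4,602.22 − £4,400.00 = £202.22.

£202.22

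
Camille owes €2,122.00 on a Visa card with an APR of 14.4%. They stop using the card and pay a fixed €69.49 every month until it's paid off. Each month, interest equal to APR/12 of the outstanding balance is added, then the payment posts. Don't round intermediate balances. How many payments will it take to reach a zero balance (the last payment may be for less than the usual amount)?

39 months

Monthly rate r = 14.4%/12 = 1.2% = 0.012.
Recurrence: B ← B·(1+r) − €69.49.
Month 1: interest €25.46; balance after payment €2,077.97.
Month 2: interest €24.94; balance after payment €2,033.42.
Closed form: n = −ln(1 − rB₀/P)/ln(1+r) = −ln(0.63356)/ln(1.012) ≈ 38.261, so the balance reaches zero during payment 39.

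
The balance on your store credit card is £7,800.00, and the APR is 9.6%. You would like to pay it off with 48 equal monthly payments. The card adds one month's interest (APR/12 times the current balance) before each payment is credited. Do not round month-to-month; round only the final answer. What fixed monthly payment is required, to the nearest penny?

£196.33

Monthly rate r = 9.6%/12 = 0.8% = 0.008.
Level-payment amortization: P = B₀·r / (1 − (1+r)^(−n)) = 7800.00·0.008 / (1 − 1.008^(−48)).
Denominator 1 − (1+r)^(−48) = 0.317827106.
P = 62.4 / 0.317827106 ≈ 196.33.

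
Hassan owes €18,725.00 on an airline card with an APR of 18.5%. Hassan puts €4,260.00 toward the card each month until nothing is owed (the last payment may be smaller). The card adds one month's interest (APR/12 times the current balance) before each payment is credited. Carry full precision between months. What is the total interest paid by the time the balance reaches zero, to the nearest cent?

€821.63

Monthly rate r = 18.5%/12 = 1.54167% = 0.0154167.
Payoff takes n = ⌈−ln(1 − rB₀/P)/ln(1+r)⌉ = ⌈4.587⌉ = 5 payments; the last is €2,506.63.
Total paid = 4·€4,260.00 + €2,506.63 = €19,546.63.
Total interest = total paid − principal = €19,546.63 − €18,725.00 = €821.63.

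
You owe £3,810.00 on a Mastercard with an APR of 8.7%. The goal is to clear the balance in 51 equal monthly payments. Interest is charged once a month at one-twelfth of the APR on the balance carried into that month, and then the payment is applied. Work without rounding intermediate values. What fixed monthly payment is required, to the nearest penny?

Monthly rate r = 8.7%/12 = 0.725% = 0.00725.
Level-payment amortization: P = B₀·r / (1 − (1+r)^(−n)) = 3810.00·0.00725 / (1 − 1.00725^(−51)).
Denominator 1 − (1+r)^(−51) = 0.308170748.
P = 27.6225 / 0.308170748 ≈ 89.63.

£89.63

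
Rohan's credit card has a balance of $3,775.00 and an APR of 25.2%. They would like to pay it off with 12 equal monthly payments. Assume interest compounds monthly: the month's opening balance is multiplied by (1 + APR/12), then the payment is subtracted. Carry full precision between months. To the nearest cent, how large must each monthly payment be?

$359.16

Monthly rate r = 25.2%/12 = 2.1% = 0.021.
Level-payment amortization: P = B₀·r / (1 − (1+r)^(−n)) = 3775.00·0.021 / (1 − 1.021^(−12)).
Denominator 1 − (1+r)^(−12) = 0.22072437.
P = 79.275 / 0.22072437 ≈ 359.16.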